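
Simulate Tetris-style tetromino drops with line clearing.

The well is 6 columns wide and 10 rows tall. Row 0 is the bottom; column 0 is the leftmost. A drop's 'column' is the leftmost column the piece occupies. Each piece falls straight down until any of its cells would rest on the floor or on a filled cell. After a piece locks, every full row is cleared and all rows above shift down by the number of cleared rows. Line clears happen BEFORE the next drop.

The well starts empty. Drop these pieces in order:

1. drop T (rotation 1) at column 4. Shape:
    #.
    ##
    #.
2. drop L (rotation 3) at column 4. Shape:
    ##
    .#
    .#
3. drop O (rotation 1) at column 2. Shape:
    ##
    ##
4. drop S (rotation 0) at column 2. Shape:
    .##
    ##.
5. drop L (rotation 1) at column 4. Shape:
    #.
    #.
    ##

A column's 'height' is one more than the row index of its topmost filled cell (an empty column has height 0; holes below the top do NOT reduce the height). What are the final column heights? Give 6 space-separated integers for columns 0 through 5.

Answer: 0 0 5 6 9 7

Derivation:
Drop 1: T rot1 at col 4 lands with bottom-row=0; cleared 0 line(s) (total 0); column heights now [0 0 0 0 3 2], max=3
Drop 2: L rot3 at col 4 lands with bottom-row=2; cleared 0 line(s) (total 0); column heights now [0 0 0 0 5 5], max=5
Drop 3: O rot1 at col 2 lands with bottom-row=0; cleared 0 line(s) (total 0); column heights now [0 0 2 2 5 5], max=5
Drop 4: S rot0 at col 2 lands with bottom-row=4; cleared 0 line(s) (total 0); column heights now [0 0 5 6 6 5], max=6
Drop 5: L rot1 at col 4 lands with bottom-row=6; cleared 0 line(s) (total 0); column heights now [0 0 5 6 9 7], max=9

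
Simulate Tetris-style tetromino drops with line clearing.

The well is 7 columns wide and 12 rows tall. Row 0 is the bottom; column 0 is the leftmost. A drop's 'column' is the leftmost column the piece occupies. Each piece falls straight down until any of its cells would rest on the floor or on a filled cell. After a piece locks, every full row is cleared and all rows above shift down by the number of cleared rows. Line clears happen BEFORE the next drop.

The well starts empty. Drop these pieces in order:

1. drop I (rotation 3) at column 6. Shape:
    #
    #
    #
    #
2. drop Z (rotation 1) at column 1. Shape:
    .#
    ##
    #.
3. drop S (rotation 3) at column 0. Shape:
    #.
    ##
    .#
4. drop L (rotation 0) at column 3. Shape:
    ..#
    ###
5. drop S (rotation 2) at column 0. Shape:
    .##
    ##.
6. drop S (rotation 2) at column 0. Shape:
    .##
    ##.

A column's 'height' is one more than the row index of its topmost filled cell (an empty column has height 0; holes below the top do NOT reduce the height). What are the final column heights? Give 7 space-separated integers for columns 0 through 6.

Answer: 8 9 9 1 1 2 4

Derivation:
Drop 1: I rot3 at col 6 lands with bottom-row=0; cleared 0 line(s) (total 0); column heights now [0 0 0 0 0 0 4], max=4
Drop 2: Z rot1 at col 1 lands with bottom-row=0; cleared 0 line(s) (total 0); column heights now [0 2 3 0 0 0 4], max=4
Drop 3: S rot3 at col 0 lands with bottom-row=2; cleared 0 line(s) (total 0); column heights now [5 4 3 0 0 0 4], max=5
Drop 4: L rot0 at col 3 lands with bottom-row=0; cleared 0 line(s) (total 0); column heights now [5 4 3 1 1 2 4], max=5
Drop 5: S rot2 at col 0 lands with bottom-row=5; cleared 0 line(s) (total 0); column heights now [6 7 7 1 1 2 4], max=7
Drop 6: S rot2 at col 0 lands with bottom-row=7; cleared 0 line(s) (total 0); column heights now [8 9 9 1 1 2 4], max=9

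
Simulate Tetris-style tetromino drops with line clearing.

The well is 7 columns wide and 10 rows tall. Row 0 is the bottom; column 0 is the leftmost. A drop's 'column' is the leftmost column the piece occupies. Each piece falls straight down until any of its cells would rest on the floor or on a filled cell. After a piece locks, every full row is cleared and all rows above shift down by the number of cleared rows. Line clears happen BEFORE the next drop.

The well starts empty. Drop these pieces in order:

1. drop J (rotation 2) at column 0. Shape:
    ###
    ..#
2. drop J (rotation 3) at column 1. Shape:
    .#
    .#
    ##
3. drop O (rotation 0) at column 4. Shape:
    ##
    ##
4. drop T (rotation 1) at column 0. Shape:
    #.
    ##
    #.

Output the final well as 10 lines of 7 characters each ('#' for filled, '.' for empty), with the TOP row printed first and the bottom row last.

Answer: .......
.......
.......
.......
.......
#.#....
###....
###....
###.##.
..#.##.

Derivation:
Drop 1: J rot2 at col 0 lands with bottom-row=0; cleared 0 line(s) (total 0); column heights now [2 2 2 0 0 0 0], max=2
Drop 2: J rot3 at col 1 lands with bottom-row=2; cleared 0 line(s) (total 0); column heights now [2 3 5 0 0 0 0], max=5
Drop 3: O rot0 at col 4 lands with bottom-row=0; cleared 0 line(s) (total 0); column heights now [2 3 5 0 2 2 0], max=5
Drop 4: T rot1 at col 0 lands with bottom-row=2; cleared 0 line(s) (total 0); column heights now [5 4 5 0 2 2 0], max=5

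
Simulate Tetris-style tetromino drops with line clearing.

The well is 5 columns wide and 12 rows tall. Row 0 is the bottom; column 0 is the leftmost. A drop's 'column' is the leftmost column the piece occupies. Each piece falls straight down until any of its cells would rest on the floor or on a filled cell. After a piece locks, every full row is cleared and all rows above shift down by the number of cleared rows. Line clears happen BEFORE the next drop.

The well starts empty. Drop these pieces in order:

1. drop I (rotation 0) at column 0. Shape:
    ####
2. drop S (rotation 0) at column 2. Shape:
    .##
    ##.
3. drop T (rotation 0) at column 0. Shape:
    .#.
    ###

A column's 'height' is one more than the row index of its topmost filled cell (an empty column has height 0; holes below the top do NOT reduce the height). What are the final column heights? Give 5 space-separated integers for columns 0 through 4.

Answer: 1 3 2 2 0

Derivation:
Drop 1: I rot0 at col 0 lands with bottom-row=0; cleared 0 line(s) (total 0); column heights now [1 1 1 1 0], max=1
Drop 2: S rot0 at col 2 lands with bottom-row=1; cleared 0 line(s) (total 0); column heights now [1 1 2 3 3], max=3
Drop 3: T rot0 at col 0 lands with bottom-row=2; cleared 1 line(s) (total 1); column heights now [1 3 2 2 0], max=3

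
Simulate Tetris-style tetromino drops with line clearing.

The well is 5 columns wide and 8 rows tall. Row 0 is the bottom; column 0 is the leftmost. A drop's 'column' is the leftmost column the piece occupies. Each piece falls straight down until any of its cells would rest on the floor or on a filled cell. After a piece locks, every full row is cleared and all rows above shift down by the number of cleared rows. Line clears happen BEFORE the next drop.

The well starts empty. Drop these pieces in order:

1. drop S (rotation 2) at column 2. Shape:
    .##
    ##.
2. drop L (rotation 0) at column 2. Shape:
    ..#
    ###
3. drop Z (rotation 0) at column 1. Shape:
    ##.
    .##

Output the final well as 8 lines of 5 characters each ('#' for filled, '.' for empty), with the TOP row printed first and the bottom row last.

Drop 1: S rot2 at col 2 lands with bottom-row=0; cleared 0 line(s) (total 0); column heights now [0 0 1 2 2], max=2
Drop 2: L rot0 at col 2 lands with bottom-row=2; cleared 0 line(s) (total 0); column heights now [0 0 3 3 4], max=4
Drop 3: Z rot0 at col 1 lands with bottom-row=3; cleared 0 line(s) (total 0); column heights now [0 5 5 4 4], max=5

Answer: .....
.....
.....
.##..
..###
..###
...##
..##.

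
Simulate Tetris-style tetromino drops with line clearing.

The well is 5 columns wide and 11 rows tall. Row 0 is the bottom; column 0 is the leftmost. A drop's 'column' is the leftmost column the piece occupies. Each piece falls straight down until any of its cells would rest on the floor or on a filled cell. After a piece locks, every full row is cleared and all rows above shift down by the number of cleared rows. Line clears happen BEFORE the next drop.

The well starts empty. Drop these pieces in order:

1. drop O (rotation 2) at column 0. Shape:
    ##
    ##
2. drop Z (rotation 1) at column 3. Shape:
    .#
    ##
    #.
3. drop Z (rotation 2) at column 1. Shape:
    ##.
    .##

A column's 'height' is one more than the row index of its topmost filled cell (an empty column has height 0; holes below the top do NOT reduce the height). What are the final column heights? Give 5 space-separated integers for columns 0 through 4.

Answer: 2 4 4 3 3

Derivation:
Drop 1: O rot2 at col 0 lands with bottom-row=0; cleared 0 line(s) (total 0); column heights now [2 2 0 0 0], max=2
Drop 2: Z rot1 at col 3 lands with bottom-row=0; cleared 0 line(s) (total 0); column heights now [2 2 0 2 3], max=3
Drop 3: Z rot2 at col 1 lands with bottom-row=2; cleared 0 line(s) (total 0); column heights now [2 4 4 3 3], max=4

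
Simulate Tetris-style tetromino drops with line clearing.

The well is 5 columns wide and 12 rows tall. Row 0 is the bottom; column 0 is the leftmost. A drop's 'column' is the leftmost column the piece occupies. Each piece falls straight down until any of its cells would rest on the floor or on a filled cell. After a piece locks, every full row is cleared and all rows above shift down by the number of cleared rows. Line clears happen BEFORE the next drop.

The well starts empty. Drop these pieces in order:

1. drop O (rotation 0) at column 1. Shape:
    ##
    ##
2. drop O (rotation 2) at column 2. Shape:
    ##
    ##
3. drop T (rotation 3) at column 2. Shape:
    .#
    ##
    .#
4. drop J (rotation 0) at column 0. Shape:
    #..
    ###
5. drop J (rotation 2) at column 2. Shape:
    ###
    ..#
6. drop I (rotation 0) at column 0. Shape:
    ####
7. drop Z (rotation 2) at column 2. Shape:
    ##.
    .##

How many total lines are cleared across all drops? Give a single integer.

Answer: 1

Derivation:
Drop 1: O rot0 at col 1 lands with bottom-row=0; cleared 0 line(s) (total 0); column heights now [0 2 2 0 0], max=2
Drop 2: O rot2 at col 2 lands with bottom-row=2; cleared 0 line(s) (total 0); column heights now [0 2 4 4 0], max=4
Drop 3: T rot3 at col 2 lands with bottom-row=4; cleared 0 line(s) (total 0); column heights now [0 2 6 7 0], max=7
Drop 4: J rot0 at col 0 lands with bottom-row=6; cleared 0 line(s) (total 0); column heights now [8 7 7 7 0], max=8
Drop 5: J rot2 at col 2 lands with bottom-row=6; cleared 1 line(s) (total 1); column heights now [7 2 7 7 7], max=7
Drop 6: I rot0 at col 0 lands with bottom-row=7; cleared 0 line(s) (total 1); column heights now [8 8 8 8 7], max=8
Drop 7: Z rot2 at col 2 lands with bottom-row=8; cleared 0 line(s) (total 1); column heights now [8 8 10 10 9], max=10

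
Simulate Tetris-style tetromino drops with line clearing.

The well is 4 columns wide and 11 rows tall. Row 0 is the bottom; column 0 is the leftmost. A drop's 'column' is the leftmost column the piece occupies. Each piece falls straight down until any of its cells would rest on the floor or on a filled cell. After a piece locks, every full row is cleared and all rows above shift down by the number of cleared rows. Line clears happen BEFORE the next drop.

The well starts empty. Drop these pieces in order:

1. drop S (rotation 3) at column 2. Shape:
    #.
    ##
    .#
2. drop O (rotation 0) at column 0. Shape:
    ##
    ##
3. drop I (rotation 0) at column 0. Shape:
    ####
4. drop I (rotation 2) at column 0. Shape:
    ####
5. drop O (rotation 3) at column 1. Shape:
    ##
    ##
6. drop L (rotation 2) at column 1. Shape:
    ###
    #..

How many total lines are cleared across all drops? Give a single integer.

Answer: 3

Derivation:
Drop 1: S rot3 at col 2 lands with bottom-row=0; cleared 0 line(s) (total 0); column heights now [0 0 3 2], max=3
Drop 2: O rot0 at col 0 lands with bottom-row=0; cleared 1 line(s) (total 1); column heights now [1 1 2 1], max=2
Drop 3: I rot0 at col 0 lands with bottom-row=2; cleared 1 line(s) (total 2); column heights now [1 1 2 1], max=2
Drop 4: I rot2 at col 0 lands with bottom-row=2; cleared 1 line(s) (total 3); column heights now [1 1 2 1], max=2
Drop 5: O rot3 at col 1 lands with bottom-row=2; cleared 0 line(s) (total 3); column heights now [1 4 4 1], max=4
Drop 6: L rot2 at col 1 lands with bottom-row=4; cleared 0 line(s) (total 3); column heights now [1 6 6 6], max=6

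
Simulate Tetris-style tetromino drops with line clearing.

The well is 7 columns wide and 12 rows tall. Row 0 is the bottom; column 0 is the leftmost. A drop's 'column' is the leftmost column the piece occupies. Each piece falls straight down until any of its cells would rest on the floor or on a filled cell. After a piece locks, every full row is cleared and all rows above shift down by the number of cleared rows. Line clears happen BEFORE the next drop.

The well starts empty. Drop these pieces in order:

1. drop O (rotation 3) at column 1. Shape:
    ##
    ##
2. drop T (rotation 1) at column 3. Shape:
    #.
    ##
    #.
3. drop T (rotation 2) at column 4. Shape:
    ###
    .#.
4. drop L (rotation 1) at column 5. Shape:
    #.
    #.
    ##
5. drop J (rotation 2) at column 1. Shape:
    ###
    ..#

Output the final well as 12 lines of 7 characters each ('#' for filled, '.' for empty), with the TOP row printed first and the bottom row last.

Drop 1: O rot3 at col 1 lands with bottom-row=0; cleared 0 line(s) (total 0); column heights now [0 2 2 0 0 0 0], max=2
Drop 2: T rot1 at col 3 lands with bottom-row=0; cleared 0 line(s) (total 0); column heights now [0 2 2 3 2 0 0], max=3
Drop 3: T rot2 at col 4 lands with bottom-row=1; cleared 0 line(s) (total 0); column heights now [0 2 2 3 3 3 3], max=3
Drop 4: L rot1 at col 5 lands with bottom-row=3; cleared 0 line(s) (total 0); column heights now [0 2 2 3 3 6 4], max=6
Drop 5: J rot2 at col 1 lands with bottom-row=3; cleared 0 line(s) (total 0); column heights now [0 5 5 5 3 6 4], max=6

Answer: .......
.......
.......
.......
.......
.......
.....#.
.###.#.
...#.##
...####
.#####.
.###...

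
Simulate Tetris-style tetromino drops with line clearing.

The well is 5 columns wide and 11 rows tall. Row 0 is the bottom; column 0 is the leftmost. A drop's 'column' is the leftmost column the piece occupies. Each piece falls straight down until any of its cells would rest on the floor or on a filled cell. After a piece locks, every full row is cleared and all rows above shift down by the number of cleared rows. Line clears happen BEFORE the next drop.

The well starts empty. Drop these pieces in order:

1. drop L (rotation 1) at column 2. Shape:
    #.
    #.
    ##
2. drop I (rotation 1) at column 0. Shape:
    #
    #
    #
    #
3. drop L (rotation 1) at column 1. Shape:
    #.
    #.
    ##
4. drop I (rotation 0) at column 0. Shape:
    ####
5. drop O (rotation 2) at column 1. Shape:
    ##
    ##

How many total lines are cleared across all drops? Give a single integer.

Drop 1: L rot1 at col 2 lands with bottom-row=0; cleared 0 line(s) (total 0); column heights now [0 0 3 1 0], max=3
Drop 2: I rot1 at col 0 lands with bottom-row=0; cleared 0 line(s) (total 0); column heights now [4 0 3 1 0], max=4
Drop 3: L rot1 at col 1 lands with bottom-row=3; cleared 0 line(s) (total 0); column heights now [4 6 4 1 0], max=6
Drop 4: I rot0 at col 0 lands with bottom-row=6; cleared 0 line(s) (total 0); column heights now [7 7 7 7 0], max=7
Drop 5: O rot2 at col 1 lands with bottom-row=7; cleared 0 line(s) (total 0); column heights now [7 9 9 7 0], max=9

Answer: 0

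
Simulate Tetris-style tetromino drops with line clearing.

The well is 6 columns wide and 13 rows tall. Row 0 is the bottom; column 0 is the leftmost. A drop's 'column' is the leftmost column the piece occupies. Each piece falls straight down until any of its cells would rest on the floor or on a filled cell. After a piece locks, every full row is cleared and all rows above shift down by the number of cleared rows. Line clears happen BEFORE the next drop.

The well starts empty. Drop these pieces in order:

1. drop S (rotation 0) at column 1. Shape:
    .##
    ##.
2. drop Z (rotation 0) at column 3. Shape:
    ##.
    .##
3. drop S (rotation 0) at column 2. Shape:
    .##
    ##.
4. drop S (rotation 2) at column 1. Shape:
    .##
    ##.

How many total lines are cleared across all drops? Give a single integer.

Answer: 0

Derivation:
Drop 1: S rot0 at col 1 lands with bottom-row=0; cleared 0 line(s) (total 0); column heights now [0 1 2 2 0 0], max=2
Drop 2: Z rot0 at col 3 lands with bottom-row=1; cleared 0 line(s) (total 0); column heights now [0 1 2 3 3 2], max=3
Drop 3: S rot0 at col 2 lands with bottom-row=3; cleared 0 line(s) (total 0); column heights now [0 1 4 5 5 2], max=5
Drop 4: S rot2 at col 1 lands with bottom-row=4; cleared 0 line(s) (total 0); column heights now [0 5 6 6 5 2], max=6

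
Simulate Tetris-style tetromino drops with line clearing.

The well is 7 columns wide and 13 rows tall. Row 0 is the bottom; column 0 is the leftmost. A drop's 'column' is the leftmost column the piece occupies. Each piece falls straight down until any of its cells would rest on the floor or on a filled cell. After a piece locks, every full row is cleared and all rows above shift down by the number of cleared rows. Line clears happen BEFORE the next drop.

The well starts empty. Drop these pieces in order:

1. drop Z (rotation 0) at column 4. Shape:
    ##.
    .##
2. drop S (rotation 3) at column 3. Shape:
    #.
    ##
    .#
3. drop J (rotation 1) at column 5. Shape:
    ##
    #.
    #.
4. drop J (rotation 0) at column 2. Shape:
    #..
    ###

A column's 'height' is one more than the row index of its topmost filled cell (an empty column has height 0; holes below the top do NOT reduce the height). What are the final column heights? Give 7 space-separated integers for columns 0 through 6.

Answer: 0 0 7 6 6 5 5

Derivation:
Drop 1: Z rot0 at col 4 lands with bottom-row=0; cleared 0 line(s) (total 0); column heights now [0 0 0 0 2 2 1], max=2
Drop 2: S rot3 at col 3 lands with bottom-row=2; cleared 0 line(s) (total 0); column heights now [0 0 0 5 4 2 1], max=5
Drop 3: J rot1 at col 5 lands with bottom-row=2; cleared 0 line(s) (total 0); column heights now [0 0 0 5 4 5 5], max=5
Drop 4: J rot0 at col 2 lands with bottom-row=5; cleared 0 line(s) (total 0); column heights now [0 0 7 6 6 5 5], max=7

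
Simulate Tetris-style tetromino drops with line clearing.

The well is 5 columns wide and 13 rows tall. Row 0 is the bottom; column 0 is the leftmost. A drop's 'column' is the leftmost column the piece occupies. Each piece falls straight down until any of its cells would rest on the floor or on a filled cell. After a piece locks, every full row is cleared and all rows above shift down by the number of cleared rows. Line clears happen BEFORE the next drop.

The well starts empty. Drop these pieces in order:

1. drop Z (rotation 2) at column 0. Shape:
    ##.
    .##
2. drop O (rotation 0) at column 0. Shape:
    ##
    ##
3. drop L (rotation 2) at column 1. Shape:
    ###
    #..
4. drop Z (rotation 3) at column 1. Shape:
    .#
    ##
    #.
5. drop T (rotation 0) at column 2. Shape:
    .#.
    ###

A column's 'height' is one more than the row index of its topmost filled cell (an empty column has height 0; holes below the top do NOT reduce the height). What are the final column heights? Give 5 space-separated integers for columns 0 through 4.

Drop 1: Z rot2 at col 0 lands with bottom-row=0; cleared 0 line(s) (total 0); column heights now [2 2 1 0 0], max=2
Drop 2: O rot0 at col 0 lands with bottom-row=2; cleared 0 line(s) (total 0); column heights now [4 4 1 0 0], max=4
Drop 3: L rot2 at col 1 lands with bottom-row=4; cleared 0 line(s) (total 0); column heights now [4 6 6 6 0], max=6
Drop 4: Z rot3 at col 1 lands with bottom-row=6; cleared 0 line(s) (total 0); column heights now [4 8 9 6 0], max=9
Drop 5: T rot0 at col 2 lands with bottom-row=9; cleared 0 line(s) (total 0); column heights now [4 8 10 11 10], max=11

Answer: 4 8 10 11 10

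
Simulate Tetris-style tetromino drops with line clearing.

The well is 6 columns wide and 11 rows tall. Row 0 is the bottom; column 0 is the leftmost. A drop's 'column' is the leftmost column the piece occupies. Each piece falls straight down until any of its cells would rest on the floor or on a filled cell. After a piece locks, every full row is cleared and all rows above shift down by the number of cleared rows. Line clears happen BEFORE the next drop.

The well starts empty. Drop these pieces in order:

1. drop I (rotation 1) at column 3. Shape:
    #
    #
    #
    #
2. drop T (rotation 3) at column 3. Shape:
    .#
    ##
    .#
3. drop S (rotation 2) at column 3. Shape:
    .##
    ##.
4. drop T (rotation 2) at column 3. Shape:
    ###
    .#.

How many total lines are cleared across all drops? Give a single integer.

Drop 1: I rot1 at col 3 lands with bottom-row=0; cleared 0 line(s) (total 0); column heights now [0 0 0 4 0 0], max=4
Drop 2: T rot3 at col 3 lands with bottom-row=3; cleared 0 line(s) (total 0); column heights now [0 0 0 5 6 0], max=6
Drop 3: S rot2 at col 3 lands with bottom-row=6; cleared 0 line(s) (total 0); column heights now [0 0 0 7 8 8], max=8
Drop 4: T rot2 at col 3 lands with bottom-row=8; cleared 0 line(s) (total 0); column heights now [0 0 0 10 10 10], max=10

Answer: 0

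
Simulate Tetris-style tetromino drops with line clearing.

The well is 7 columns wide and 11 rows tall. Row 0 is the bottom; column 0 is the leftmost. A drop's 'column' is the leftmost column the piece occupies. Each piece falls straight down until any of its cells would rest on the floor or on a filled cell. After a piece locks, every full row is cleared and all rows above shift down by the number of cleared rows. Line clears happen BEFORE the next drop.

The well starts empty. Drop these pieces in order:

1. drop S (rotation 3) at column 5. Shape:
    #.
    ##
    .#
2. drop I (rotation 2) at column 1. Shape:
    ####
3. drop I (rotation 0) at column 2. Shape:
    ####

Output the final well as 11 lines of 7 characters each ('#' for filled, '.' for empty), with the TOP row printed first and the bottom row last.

Drop 1: S rot3 at col 5 lands with bottom-row=0; cleared 0 line(s) (total 0); column heights now [0 0 0 0 0 3 2], max=3
Drop 2: I rot2 at col 1 lands with bottom-row=0; cleared 0 line(s) (total 0); column heights now [0 1 1 1 1 3 2], max=3
Drop 3: I rot0 at col 2 lands with bottom-row=3; cleared 0 line(s) (total 0); column heights now [0 1 4 4 4 4 2], max=4

Answer: .......
.......
.......
.......
.......
.......
.......
..####.
.....#.
.....##
.####.#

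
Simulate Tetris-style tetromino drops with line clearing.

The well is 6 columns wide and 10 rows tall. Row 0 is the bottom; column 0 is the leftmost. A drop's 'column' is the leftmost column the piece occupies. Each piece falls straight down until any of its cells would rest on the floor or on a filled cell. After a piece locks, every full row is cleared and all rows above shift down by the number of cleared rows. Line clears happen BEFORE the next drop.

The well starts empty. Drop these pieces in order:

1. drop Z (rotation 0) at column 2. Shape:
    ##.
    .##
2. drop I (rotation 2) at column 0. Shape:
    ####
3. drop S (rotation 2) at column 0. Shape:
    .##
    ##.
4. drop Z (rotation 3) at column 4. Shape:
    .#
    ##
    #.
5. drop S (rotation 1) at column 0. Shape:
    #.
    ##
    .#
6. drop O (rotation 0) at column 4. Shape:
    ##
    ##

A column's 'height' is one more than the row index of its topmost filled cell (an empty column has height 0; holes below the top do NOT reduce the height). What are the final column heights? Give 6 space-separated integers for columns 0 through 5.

Drop 1: Z rot0 at col 2 lands with bottom-row=0; cleared 0 line(s) (total 0); column heights now [0 0 2 2 1 0], max=2
Drop 2: I rot2 at col 0 lands with bottom-row=2; cleared 0 line(s) (total 0); column heights now [3 3 3 3 1 0], max=3
Drop 3: S rot2 at col 0 lands with bottom-row=3; cleared 0 line(s) (total 0); column heights now [4 5 5 3 1 0], max=5
Drop 4: Z rot3 at col 4 lands with bottom-row=1; cleared 1 line(s) (total 1); column heights now [3 4 4 2 2 3], max=4
Drop 5: S rot1 at col 0 lands with bottom-row=4; cleared 0 line(s) (total 1); column heights now [7 6 4 2 2 3], max=7
Drop 6: O rot0 at col 4 lands with bottom-row=3; cleared 0 line(s) (total 1); column heights now [7 6 4 2 5 5], max=7

Answer: 7 6 4 2 5 5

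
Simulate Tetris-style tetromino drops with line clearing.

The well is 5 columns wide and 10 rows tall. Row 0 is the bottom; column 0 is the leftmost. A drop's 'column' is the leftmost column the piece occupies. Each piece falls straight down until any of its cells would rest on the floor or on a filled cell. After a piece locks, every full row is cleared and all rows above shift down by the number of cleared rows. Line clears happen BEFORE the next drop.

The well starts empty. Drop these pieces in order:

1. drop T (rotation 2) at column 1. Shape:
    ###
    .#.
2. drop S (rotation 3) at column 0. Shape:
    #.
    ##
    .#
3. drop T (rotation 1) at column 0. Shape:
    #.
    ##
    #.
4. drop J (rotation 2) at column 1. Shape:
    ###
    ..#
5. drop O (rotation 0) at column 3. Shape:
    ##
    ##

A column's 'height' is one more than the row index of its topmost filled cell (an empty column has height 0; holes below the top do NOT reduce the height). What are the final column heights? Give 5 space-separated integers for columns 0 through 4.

Drop 1: T rot2 at col 1 lands with bottom-row=0; cleared 0 line(s) (total 0); column heights now [0 2 2 2 0], max=2
Drop 2: S rot3 at col 0 lands with bottom-row=2; cleared 0 line(s) (total 0); column heights now [5 4 2 2 0], max=5
Drop 3: T rot1 at col 0 lands with bottom-row=5; cleared 0 line(s) (total 0); column heights now [8 7 2 2 0], max=8
Drop 4: J rot2 at col 1 lands with bottom-row=6; cleared 0 line(s) (total 0); column heights now [8 8 8 8 0], max=8
Drop 5: O rot0 at col 3 lands with bottom-row=8; cleared 0 line(s) (total 0); column heights now [8 8 8 10 10], max=10

Answer: 8 8 8 10 10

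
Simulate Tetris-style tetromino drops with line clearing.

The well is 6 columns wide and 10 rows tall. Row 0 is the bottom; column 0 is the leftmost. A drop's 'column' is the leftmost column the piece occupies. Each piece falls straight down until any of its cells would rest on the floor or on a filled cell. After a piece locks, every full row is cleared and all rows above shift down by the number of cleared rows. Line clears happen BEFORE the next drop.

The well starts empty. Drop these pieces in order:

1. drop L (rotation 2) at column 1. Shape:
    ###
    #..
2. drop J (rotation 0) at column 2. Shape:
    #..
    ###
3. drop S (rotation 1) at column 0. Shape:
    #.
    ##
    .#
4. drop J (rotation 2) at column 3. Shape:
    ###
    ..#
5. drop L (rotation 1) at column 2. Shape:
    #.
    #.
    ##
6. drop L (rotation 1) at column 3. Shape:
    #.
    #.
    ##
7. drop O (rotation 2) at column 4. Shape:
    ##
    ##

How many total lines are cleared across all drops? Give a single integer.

Answer: 1

Derivation:
Drop 1: L rot2 at col 1 lands with bottom-row=0; cleared 0 line(s) (total 0); column heights now [0 2 2 2 0 0], max=2
Drop 2: J rot0 at col 2 lands with bottom-row=2; cleared 0 line(s) (total 0); column heights now [0 2 4 3 3 0], max=4
Drop 3: S rot1 at col 0 lands with bottom-row=2; cleared 0 line(s) (total 0); column heights now [5 4 4 3 3 0], max=5
Drop 4: J rot2 at col 3 lands with bottom-row=2; cleared 1 line(s) (total 1); column heights now [4 3 3 3 3 3], max=4
Drop 5: L rot1 at col 2 lands with bottom-row=3; cleared 0 line(s) (total 1); column heights now [4 3 6 4 3 3], max=6
Drop 6: L rot1 at col 3 lands with bottom-row=4; cleared 0 line(s) (total 1); column heights now [4 3 6 7 5 3], max=7
Drop 7: O rot2 at col 4 lands with bottom-row=5; cleared 0 line(s) (total 1); column heights now [4 3 6 7 7 7], max=7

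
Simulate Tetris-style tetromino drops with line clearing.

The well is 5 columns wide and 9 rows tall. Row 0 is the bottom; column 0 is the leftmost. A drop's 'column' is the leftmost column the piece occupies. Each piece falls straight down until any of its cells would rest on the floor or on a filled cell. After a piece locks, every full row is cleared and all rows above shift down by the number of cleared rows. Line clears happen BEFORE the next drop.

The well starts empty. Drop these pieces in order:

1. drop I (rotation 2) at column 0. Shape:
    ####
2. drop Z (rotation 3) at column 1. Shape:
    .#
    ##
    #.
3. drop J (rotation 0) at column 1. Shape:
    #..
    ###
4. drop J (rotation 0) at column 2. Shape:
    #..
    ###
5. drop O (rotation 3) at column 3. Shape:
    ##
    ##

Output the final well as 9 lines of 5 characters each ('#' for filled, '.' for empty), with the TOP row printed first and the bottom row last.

Answer: .....
...##
..###
.####
.###.
..#..
.##..
.#...
####.

Derivation:
Drop 1: I rot2 at col 0 lands with bottom-row=0; cleared 0 line(s) (total 0); column heights now [1 1 1 1 0], max=1
Drop 2: Z rot3 at col 1 lands with bottom-row=1; cleared 0 line(s) (total 0); column heights now [1 3 4 1 0], max=4
Drop 3: J rot0 at col 1 lands with bottom-row=4; cleared 0 line(s) (total 0); column heights now [1 6 5 5 0], max=6
Drop 4: J rot0 at col 2 lands with bottom-row=5; cleared 0 line(s) (total 0); column heights now [1 6 7 6 6], max=7
Drop 5: O rot3 at col 3 lands with bottom-row=6; cleared 0 line(s) (total 0); column heights now [1 6 7 8 8], max=8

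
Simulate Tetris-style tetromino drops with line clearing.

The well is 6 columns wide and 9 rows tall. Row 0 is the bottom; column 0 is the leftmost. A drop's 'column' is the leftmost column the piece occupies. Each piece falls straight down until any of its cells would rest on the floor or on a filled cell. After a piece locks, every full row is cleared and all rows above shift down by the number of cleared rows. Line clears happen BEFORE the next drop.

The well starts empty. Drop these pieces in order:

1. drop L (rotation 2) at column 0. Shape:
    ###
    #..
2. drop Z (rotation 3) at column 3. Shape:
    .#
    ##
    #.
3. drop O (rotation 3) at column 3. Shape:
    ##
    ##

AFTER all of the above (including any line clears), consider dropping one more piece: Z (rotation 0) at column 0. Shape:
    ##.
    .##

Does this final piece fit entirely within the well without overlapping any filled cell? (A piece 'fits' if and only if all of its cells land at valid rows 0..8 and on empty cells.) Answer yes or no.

Answer: yes

Derivation:
Drop 1: L rot2 at col 0 lands with bottom-row=0; cleared 0 line(s) (total 0); column heights now [2 2 2 0 0 0], max=2
Drop 2: Z rot3 at col 3 lands with bottom-row=0; cleared 0 line(s) (total 0); column heights now [2 2 2 2 3 0], max=3
Drop 3: O rot3 at col 3 lands with bottom-row=3; cleared 0 line(s) (total 0); column heights now [2 2 2 5 5 0], max=5
Test piece Z rot0 at col 0 (width 3): heights before test = [2 2 2 5 5 0]; fits = True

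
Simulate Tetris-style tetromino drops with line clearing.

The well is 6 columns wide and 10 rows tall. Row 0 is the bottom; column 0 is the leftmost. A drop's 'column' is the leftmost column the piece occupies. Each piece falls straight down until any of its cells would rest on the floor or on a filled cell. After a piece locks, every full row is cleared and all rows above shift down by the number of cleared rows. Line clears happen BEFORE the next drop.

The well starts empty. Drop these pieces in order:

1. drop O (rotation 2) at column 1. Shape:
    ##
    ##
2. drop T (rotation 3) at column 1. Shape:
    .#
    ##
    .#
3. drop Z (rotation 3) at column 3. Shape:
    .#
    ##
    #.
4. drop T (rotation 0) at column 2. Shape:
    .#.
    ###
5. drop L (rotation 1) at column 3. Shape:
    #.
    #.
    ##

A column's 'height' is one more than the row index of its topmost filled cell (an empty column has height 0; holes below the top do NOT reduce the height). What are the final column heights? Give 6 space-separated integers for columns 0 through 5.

Drop 1: O rot2 at col 1 lands with bottom-row=0; cleared 0 line(s) (total 0); column heights now [0 2 2 0 0 0], max=2
Drop 2: T rot3 at col 1 lands with bottom-row=2; cleared 0 line(s) (total 0); column heights now [0 4 5 0 0 0], max=5
Drop 3: Z rot3 at col 3 lands with bottom-row=0; cleared 0 line(s) (total 0); column heights now [0 4 5 2 3 0], max=5
Drop 4: T rot0 at col 2 lands with bottom-row=5; cleared 0 line(s) (total 0); column heights now [0 4 6 7 6 0], max=7
Drop 5: L rot1 at col 3 lands with bottom-row=7; cleared 0 line(s) (total 0); column heights now [0 4 6 10 8 0], max=10

Answer: 0 4 6 10 8 0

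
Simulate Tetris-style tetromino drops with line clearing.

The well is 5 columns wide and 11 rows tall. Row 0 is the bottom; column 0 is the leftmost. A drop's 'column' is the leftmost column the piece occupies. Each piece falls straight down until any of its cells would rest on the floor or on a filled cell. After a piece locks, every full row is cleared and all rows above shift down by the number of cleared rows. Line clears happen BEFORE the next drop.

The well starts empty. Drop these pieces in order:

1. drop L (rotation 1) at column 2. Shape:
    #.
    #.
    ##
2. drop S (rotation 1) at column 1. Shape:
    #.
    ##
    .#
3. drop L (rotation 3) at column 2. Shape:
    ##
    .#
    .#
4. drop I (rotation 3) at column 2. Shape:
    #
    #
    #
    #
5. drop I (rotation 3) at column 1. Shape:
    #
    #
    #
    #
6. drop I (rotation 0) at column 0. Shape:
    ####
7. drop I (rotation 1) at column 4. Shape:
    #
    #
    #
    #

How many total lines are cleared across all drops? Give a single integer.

Answer: 0

Derivation:
Drop 1: L rot1 at col 2 lands with bottom-row=0; cleared 0 line(s) (total 0); column heights now [0 0 3 1 0], max=3
Drop 2: S rot1 at col 1 lands with bottom-row=3; cleared 0 line(s) (total 0); column heights now [0 6 5 1 0], max=6
Drop 3: L rot3 at col 2 lands with bottom-row=3; cleared 0 line(s) (total 0); column heights now [0 6 6 6 0], max=6
Drop 4: I rot3 at col 2 lands with bottom-row=6; cleared 0 line(s) (total 0); column heights now [0 6 10 6 0], max=10
Drop 5: I rot3 at col 1 lands with bottom-row=6; cleared 0 line(s) (total 0); column heights now [0 10 10 6 0], max=10
Drop 6: I rot0 at col 0 lands with bottom-row=10; cleared 0 line(s) (total 0); column heights now [11 11 11 11 0], max=11
Drop 7: I rot1 at col 4 lands with bottom-row=0; cleared 0 line(s) (total 0); column heights now [11 11 11 11 4], max=11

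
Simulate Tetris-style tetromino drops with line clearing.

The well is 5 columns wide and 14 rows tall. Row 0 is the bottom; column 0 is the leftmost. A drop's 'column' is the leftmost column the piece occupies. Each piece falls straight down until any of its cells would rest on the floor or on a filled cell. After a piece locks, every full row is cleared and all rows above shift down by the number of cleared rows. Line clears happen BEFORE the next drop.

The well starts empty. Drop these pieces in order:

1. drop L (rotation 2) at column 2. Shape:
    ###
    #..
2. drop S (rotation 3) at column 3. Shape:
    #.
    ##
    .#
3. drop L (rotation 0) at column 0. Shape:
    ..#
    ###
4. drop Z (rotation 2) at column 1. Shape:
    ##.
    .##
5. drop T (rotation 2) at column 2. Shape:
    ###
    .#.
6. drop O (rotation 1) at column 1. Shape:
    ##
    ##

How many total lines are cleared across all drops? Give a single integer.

Drop 1: L rot2 at col 2 lands with bottom-row=0; cleared 0 line(s) (total 0); column heights now [0 0 2 2 2], max=2
Drop 2: S rot3 at col 3 lands with bottom-row=2; cleared 0 line(s) (total 0); column heights now [0 0 2 5 4], max=5
Drop 3: L rot0 at col 0 lands with bottom-row=2; cleared 0 line(s) (total 0); column heights now [3 3 4 5 4], max=5
Drop 4: Z rot2 at col 1 lands with bottom-row=5; cleared 0 line(s) (total 0); column heights now [3 7 7 6 4], max=7
Drop 5: T rot2 at col 2 lands with bottom-row=6; cleared 0 line(s) (total 0); column heights now [3 7 8 8 8], max=8
Drop 6: O rot1 at col 1 lands with bottom-row=8; cleared 0 line(s) (total 0); column heights now [3 10 10 8 8], max=10

Answer: 0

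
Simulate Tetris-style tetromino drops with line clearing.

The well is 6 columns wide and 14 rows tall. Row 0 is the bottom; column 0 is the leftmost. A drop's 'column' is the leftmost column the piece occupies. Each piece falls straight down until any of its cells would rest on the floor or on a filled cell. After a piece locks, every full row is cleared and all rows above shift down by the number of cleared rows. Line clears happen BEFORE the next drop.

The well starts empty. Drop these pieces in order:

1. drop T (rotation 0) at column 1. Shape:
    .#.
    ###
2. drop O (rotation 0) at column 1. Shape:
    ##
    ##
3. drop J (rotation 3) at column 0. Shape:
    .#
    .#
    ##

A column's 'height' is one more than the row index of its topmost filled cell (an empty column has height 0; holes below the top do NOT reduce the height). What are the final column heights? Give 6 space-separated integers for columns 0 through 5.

Drop 1: T rot0 at col 1 lands with bottom-row=0; cleared 0 line(s) (total 0); column heights now [0 1 2 1 0 0], max=2
Drop 2: O rot0 at col 1 lands with bottom-row=2; cleared 0 line(s) (total 0); column heights now [0 4 4 1 0 0], max=4
Drop 3: J rot3 at col 0 lands with bottom-row=4; cleared 0 line(s) (total 0); column heights now [5 7 4 1 0 0], max=7

Answer: 5 7 4 1 0 0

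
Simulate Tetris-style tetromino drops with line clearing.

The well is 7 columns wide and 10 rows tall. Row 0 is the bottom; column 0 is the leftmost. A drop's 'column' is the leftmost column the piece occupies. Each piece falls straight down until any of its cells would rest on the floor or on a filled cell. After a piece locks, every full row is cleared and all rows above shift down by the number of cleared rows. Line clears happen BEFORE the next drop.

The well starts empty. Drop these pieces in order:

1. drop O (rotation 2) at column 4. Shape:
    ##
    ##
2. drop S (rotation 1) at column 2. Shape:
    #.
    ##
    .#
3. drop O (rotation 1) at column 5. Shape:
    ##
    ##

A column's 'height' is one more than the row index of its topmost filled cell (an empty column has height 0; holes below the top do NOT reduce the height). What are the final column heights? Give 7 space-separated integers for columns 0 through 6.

Drop 1: O rot2 at col 4 lands with bottom-row=0; cleared 0 line(s) (total 0); column heights now [0 0 0 0 2 2 0], max=2
Drop 2: S rot1 at col 2 lands with bottom-row=0; cleared 0 line(s) (total 0); column heights now [0 0 3 2 2 2 0], max=3
Drop 3: O rot1 at col 5 lands with bottom-row=2; cleared 0 line(s) (total 0); column heights now [0 0 3 2 2 4 4], max=4

Answer: 0 0 3 2 2 4 4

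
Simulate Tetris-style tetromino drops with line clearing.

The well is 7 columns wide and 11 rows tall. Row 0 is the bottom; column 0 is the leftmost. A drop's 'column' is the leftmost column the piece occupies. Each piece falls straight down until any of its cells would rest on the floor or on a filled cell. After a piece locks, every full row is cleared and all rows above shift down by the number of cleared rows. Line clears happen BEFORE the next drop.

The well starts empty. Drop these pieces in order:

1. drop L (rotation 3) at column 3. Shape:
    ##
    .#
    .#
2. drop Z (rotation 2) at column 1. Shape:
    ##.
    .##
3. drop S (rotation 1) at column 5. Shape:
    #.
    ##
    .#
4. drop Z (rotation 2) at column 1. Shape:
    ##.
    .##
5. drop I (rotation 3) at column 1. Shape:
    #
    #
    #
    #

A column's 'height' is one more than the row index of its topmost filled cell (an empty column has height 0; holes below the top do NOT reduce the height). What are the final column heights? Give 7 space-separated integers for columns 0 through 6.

Drop 1: L rot3 at col 3 lands with bottom-row=0; cleared 0 line(s) (total 0); column heights now [0 0 0 3 3 0 0], max=3
Drop 2: Z rot2 at col 1 lands with bottom-row=3; cleared 0 line(s) (total 0); column heights now [0 5 5 4 3 0 0], max=5
Drop 3: S rot1 at col 5 lands with bottom-row=0; cleared 0 line(s) (total 0); column heights now [0 5 5 4 3 3 2], max=5
Drop 4: Z rot2 at col 1 lands with bottom-row=5; cleared 0 line(s) (total 0); column heights now [0 7 7 6 3 3 2], max=7
Drop 5: I rot3 at col 1 lands with bottom-row=7; cleared 0 line(s) (total 0); column heights now [0 11 7 6 3 3 2], max=11

Answer: 0 11 7 6 3 3 2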